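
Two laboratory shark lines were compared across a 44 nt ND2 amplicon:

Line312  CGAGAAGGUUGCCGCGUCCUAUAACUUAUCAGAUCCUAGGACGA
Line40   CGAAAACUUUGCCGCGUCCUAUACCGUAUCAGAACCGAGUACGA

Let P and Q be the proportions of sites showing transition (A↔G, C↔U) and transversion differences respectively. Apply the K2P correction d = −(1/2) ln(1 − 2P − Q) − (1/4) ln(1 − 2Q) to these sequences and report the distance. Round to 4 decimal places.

Differing sites — 4:G/A (Ti); 7:G/C (Tv); 8:G/U (Tv); 24:A/C (Tv); 26:U/G (Tv); 34:U/A (Tv); 37:U/G (Tv); 40:G/U (Tv).
Of the 8 differences, 1 transition and 7 transversions over 44 sites: P = 1/44 = 0.022727, Q = 7/44 = 0.159091.
d = −0.5·ln(0.795455) − 0.25·ln(0.681818) = −0.5·(-0.228841) − 0.25·(-0.382993) = 0.2102.

0.2102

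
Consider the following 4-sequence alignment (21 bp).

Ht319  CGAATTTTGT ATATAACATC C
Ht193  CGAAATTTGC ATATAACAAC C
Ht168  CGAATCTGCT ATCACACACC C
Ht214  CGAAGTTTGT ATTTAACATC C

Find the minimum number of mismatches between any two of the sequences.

Pairwise Hamming distances:
  Ht319 vs Ht193: 3
  Ht319 vs Ht168: 7
  Ht319 vs Ht214: 2
  Ht193 vs Ht168: 9
  Ht193 vs Ht214: 4
  Ht168 vs Ht214: 8
The smallest is 2, between Ht319 and Ht214.

2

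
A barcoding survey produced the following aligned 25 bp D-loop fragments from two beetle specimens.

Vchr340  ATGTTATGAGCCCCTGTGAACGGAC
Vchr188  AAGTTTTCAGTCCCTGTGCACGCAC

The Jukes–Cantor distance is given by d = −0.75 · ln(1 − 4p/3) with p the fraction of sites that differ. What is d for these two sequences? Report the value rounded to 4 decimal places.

0.2892

The sequences differ at positions 2 (T/A), 6 (A/T), 8 (G/C), 11 (C/T), 19 (A/C), 23 (G/C).
p = 6/25 = 0.240000.
d = −0.75 · ln(1 − (4/3)·0.240000) = −0.75 · ln(0.680000) = −0.75 · (-0.385662) = 0.2892.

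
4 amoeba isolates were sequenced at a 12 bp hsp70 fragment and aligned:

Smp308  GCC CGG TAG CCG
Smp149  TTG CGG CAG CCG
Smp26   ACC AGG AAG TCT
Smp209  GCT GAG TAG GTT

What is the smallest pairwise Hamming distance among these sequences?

Pairwise Hamming distances:
  Smp308 vs Smp149: 4
  Smp308 vs Smp26: 5
  Smp308 vs Smp209: 6
  Smp149 vs Smp26: 7
  Smp149 vs Smp209: 9
  Smp26 vs Smp209: 7
The smallest is 4, between Smp308 and Smp149.

4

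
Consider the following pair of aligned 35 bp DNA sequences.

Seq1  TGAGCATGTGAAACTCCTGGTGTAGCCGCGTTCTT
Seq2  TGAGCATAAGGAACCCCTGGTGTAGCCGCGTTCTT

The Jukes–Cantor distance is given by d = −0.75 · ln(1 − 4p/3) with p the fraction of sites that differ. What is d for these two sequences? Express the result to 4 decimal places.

Mismatches occur at site 8 (G/A), site 9 (T/A), site 11 (A/G), site 15 (T/C).
p = 4/35 = 0.114286.
d = −0.75 · ln(1 − (4/3)·0.114286) = −0.75 · ln(0.847619) = −0.75 · (-0.165324) = 0.1240.

0.1240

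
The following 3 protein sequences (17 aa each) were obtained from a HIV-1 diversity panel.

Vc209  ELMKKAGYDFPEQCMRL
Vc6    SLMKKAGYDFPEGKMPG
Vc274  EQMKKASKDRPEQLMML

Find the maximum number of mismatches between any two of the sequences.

9

Pairwise Hamming distances:
  Vc209 vs Vc6: 5
  Vc209 vs Vc274: 6
  Vc6 vs Vc274: 9
The largest is 9, between Vc6 and Vc274.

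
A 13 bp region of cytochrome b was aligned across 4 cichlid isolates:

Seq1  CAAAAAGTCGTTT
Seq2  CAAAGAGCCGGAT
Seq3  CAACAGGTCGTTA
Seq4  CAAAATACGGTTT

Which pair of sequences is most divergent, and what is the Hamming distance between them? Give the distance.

Pairwise Hamming distances:
  Seq1 vs Seq2: 4
  Seq1 vs Seq3: 3
  Seq1 vs Seq4: 4
  Seq2 vs Seq3: 7
  Seq2 vs Seq4: 6
  Seq3 vs Seq4: 6
The largest is 7, between Seq2 and Seq3.

7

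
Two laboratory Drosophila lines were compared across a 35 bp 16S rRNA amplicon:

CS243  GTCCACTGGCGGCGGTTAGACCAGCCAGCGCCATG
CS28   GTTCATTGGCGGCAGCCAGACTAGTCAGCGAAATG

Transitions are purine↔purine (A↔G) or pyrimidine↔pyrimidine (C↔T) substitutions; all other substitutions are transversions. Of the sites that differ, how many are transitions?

Differing sites — 3:C/T (Ti); 6:C/T (Ti); 14:G/A (Ti); 16:T/C (Ti); 17:T/C (Ti); 22:C/T (Ti); 25:C/T (Ti); 31:C/A (Tv); 32:C/A (Tv).
Of the 9 differences, 7 transitions and 2 transversions, so the answer is 7.

7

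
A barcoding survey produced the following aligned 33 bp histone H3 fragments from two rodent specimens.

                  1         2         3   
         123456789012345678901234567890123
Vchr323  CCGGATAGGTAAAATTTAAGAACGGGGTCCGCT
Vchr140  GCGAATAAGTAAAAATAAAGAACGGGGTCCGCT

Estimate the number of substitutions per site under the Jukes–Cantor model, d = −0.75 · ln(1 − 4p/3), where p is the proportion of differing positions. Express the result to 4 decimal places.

Mismatches occur at site 1 (C/G), site 4 (G/A), site 8 (G/A), site 15 (T/A), site 17 (T/A).
p = 5/33 = 0.151515.
d = −0.75 · ln(1 − (4/3)·0.151515) = −0.75 · ln(0.797980) = −0.75 · (-0.225672) = 0.1693.

0.1693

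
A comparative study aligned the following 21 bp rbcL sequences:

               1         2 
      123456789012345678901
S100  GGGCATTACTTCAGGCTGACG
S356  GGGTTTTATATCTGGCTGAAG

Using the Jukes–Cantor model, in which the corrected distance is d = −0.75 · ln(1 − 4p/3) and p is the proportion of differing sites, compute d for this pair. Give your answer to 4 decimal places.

Differing sites — 4:C/T; 5:A/T; 9:C/T; 10:T/A; 13:A/T; 20:C/A.
p = 6/21 = 0.285714.
d = −0.75 · ln(1 − (4/3)·0.285714) = −0.75 · ln(0.619048) = −0.75 · (-0.479572) = 0.3597.

0.3597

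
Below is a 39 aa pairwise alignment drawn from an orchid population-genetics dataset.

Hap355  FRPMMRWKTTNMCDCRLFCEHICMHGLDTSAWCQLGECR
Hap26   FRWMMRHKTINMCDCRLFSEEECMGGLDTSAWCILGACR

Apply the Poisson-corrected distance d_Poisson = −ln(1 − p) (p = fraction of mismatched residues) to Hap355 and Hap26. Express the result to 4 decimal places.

Mismatches occur at site 3 (P/W), site 7 (W/H), site 10 (T/I), site 19 (C/S), site 21 (H/E), site 22 (I/E), site 25 (H/G), site 34 (Q/I), site 37 (E/A).
p = 9/39 = 0.230769.
d = −ln(1 − 0.230769) = −ln(0.769231) = 0.2624.

0.2624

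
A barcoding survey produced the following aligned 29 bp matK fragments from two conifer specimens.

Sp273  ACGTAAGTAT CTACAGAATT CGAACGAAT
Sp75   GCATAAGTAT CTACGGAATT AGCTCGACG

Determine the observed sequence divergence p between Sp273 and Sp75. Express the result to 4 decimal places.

0.2759

The sequences differ at positions 1 (A/G), 3 (G/A), 15 (A/G), 21 (C/A), 23 (A/C), 24 (A/T), 28 (A/C), 29 (T/G).
There are 8 differences over 29 sites, so p = 8/29 = 0.2759.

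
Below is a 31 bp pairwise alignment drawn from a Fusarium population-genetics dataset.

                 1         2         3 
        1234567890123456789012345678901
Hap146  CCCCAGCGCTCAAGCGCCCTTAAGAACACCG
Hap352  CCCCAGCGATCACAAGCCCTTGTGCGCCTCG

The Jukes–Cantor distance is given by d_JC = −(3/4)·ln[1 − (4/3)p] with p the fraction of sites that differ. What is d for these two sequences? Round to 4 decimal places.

The sequences differ at positions 9 (C/A), 13 (A/C), 14 (G/A), 15 (C/A), 22 (A/G), 23 (A/T), 25 (A/C), 26 (A/G), 28 (A/C), 29 (C/T).
p = 10/31 = 0.322581.
d = −0.75 · ln(1 − (4/3)·0.322581) = −0.75 · ln(0.569892) = −0.75 · (-0.562308) = 0.4217.

0.4217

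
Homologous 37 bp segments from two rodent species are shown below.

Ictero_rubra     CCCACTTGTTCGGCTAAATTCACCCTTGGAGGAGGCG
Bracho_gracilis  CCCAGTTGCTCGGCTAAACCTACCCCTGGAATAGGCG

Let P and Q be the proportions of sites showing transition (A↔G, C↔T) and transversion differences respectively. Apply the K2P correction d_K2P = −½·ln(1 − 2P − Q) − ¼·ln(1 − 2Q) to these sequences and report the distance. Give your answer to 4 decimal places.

Differing sites — 5:C/G (Tv); 9:T/C (Ti); 19:T/C (Ti); 20:T/C (Ti); 21:C/T (Ti); 26:T/C (Ti); 31:G/A (Ti); 32:G/T (Tv).
Of the 8 differences, 6 transitions and 2 transversions over 37 sites: P = 6/37 = 0.162162, Q = 2/37 = 0.054054.
d = −0.5·ln(0.621622) − 0.25·ln(0.891892) = −0.5·(-0.475423) − 0.25·(-0.114410) = 0.2663.

0.2663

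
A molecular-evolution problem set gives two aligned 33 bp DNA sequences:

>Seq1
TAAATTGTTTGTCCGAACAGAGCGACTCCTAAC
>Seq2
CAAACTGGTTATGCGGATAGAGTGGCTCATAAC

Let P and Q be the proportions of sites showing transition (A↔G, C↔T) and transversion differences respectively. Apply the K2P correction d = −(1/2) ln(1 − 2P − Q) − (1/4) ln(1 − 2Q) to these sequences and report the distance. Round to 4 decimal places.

0.4121

The sequences differ at positions 1 (T/C, transition), 5 (T/C, transition), 8 (T/G, transversion), 11 (G/A, transition), 13 (C/G, transversion), 16 (A/G, transition), 18 (C/T, transition), 23 (C/T, transition), 25 (A/G, transition), 29 (C/A, transversion).
Of the 10 differences, 7 transitions and 3 transversions over 33 sites: P = 7/33 = 0.212121, Q = 3/33 = 0.090909.
d = −0.5·ln(0.484849) − 0.25·ln(0.818182) = −0.5·(-0.723918) − 0.25·(-0.200670) = 0.4121.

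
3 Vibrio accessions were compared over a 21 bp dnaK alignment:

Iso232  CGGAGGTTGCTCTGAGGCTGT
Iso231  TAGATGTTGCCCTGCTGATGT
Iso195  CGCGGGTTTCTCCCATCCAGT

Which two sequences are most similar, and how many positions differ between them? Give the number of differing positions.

Pairwise Hamming distances:
  Iso232 vs Iso231: 7
  Iso232 vs Iso195: 8
  Iso231 vs Iso195: 13
The smallest is 7, between Iso232 and Iso231.

7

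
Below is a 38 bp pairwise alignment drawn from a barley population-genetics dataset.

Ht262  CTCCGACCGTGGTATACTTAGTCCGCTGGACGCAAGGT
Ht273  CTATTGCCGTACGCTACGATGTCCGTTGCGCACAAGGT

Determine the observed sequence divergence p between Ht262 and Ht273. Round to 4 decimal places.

Differing sites — 3:C/A; 4:C/T; 5:G/T; 6:A/G; 11:G/A; 12:G/C; 13:T/G; 14:A/C; 18:T/G; 19:T/A; 20:A/T; 26:C/T; 29:G/C; 30:A/G; 32:G/A.
There are 15 differences over 38 sites, so p = 15/38 = 0.3947.

0.3947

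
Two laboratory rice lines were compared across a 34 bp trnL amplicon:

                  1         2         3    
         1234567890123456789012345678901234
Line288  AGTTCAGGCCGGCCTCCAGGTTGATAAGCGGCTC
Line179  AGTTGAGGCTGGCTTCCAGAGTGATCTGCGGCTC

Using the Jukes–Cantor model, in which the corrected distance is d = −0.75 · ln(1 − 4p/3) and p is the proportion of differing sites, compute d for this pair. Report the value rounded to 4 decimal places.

Mismatches occur at site 5 (C/G), site 10 (C/T), site 14 (C/T), site 20 (G/A), site 21 (T/G), site 26 (A/C), site 27 (A/T).
p = 7/34 = 0.205882.
d = −0.75 · ln(1 − (4/3)·0.205882) = −0.75 · ln(0.725491) = −0.75 · (-0.320907) = 0.2407.

0.2407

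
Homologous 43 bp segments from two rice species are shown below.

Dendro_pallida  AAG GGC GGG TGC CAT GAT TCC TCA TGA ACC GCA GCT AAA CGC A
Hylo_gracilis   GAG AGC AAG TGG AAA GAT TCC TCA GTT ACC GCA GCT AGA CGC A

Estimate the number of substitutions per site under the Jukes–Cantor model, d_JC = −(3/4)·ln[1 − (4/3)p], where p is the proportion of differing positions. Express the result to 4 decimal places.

0.3129

Differing sites — 1:A/G; 4:G/A; 7:G/A; 8:G/A; 12:C/G; 13:C/A; 15:T/A; 25:T/G; 26:G/T; 27:A/T; 38:A/G.
p = 11/43 = 0.255814.
d = −0.75 · ln(1 − (4/3)·0.255814) = −0.75 · ln(0.658915) = −0.75 · (-0.417161) = 0.3129.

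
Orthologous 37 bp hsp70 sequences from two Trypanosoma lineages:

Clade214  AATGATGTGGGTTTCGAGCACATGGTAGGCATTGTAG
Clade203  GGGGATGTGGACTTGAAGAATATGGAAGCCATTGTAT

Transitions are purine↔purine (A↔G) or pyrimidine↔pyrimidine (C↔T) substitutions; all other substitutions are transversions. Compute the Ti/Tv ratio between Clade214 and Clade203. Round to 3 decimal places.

1.000

Differing sites — 1:A/G (Ti); 2:A/G (Ti); 3:T/G (Tv); 11:G/A (Ti); 12:T/C (Ti); 15:C/G (Tv); 16:G/A (Ti); 19:C/A (Tv); 21:C/T (Ti); 26:T/A (Tv); 29:G/C (Tv); 37:G/T (Tv).
Of the 12 differences, 6 transitions and 6 transversions, so Ti/Tv = 6/6 = 1.000.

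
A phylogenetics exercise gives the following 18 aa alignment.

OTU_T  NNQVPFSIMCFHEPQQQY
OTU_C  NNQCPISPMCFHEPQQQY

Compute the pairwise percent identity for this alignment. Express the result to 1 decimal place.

83.3%

Differing sites — 4:V/C; 6:F/I; 8:I/P.
15 of the 18 sites match, so the percent identity is 15/18 × 100 = 83.3%.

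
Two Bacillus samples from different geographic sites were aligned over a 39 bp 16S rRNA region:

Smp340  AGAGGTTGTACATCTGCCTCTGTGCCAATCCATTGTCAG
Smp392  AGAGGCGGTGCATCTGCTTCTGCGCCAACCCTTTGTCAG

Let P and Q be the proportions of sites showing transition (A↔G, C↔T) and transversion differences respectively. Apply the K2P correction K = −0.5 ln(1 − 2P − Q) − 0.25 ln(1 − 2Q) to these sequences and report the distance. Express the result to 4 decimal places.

The sequences differ at positions 6 (T/C, transition), 7 (T/G, transversion), 10 (A/G, transition), 18 (C/T, transition), 23 (T/C, transition), 29 (T/C, transition), 32 (A/T, transversion).
Of the 7 differences, 5 transitions and 2 transversions over 39 sites: P = 5/39 = 0.128205, Q = 2/39 = 0.051282.
d = −0.5·ln(0.692308) − 0.25·ln(0.897436) = −0.5·(-0.367724) − 0.25·(-0.108213) = 0.2109.

0.2109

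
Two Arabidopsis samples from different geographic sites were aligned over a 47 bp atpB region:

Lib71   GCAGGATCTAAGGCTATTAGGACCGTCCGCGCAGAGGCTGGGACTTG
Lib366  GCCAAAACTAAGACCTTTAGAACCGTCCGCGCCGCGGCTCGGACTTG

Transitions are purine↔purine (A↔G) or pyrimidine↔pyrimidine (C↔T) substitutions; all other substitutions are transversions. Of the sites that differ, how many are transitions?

5

Mismatches occur at site 3 (A↔C, transversion), site 4 (G↔A, transition), site 5 (G↔A, transition), site 7 (T↔A, transversion), site 13 (G↔A, transition), site 15 (T↔C, transition), site 16 (A↔T, transversion), site 21 (G↔A, transition), site 33 (A↔C, transversion), site 35 (A↔C, transversion), site 40 (G↔C, transversion).
Of the 11 differences, 5 transitions and 6 transversions, so the answer is 5.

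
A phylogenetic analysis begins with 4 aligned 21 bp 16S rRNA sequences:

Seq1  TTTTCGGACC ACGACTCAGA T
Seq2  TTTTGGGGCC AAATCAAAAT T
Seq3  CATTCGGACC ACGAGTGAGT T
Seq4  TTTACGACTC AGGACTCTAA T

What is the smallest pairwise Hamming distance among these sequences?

5

Pairwise Hamming distances:
  Seq1 vs Seq2: 9
  Seq1 vs Seq3: 5
  Seq1 vs Seq4: 7
  Seq2 vs Seq3: 11
  Seq2 vs Seq4: 12
  Seq3 vs Seq4: 12
The smallest is 5, between Seq1 and Seq3.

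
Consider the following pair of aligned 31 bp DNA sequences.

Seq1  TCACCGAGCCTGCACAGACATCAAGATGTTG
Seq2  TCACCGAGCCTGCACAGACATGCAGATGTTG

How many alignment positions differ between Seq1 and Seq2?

2

Differing sites — 22:C/G; 23:A/C.
That gives 2 mismatches out of 31 aligned sites, so the Hamming distance is 2.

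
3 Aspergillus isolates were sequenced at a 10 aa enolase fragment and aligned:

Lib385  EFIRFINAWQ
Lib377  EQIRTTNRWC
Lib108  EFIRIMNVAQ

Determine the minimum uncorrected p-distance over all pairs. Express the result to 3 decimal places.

Pairwise Hamming distances:
  Lib385 vs Lib377: 5
  Lib385 vs Lib108: 4
  Lib377 vs Lib108: 6
The smallest is 4 mismatches, between Lib385 and Lib108; p = 4/10 = 0.400.

0.400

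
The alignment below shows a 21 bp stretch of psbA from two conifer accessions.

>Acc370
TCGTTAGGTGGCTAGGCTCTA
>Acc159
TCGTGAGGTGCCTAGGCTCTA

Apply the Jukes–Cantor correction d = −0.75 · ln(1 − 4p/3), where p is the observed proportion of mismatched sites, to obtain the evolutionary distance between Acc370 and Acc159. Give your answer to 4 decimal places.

0.1019

The sequences differ at positions 5 (T/G), 11 (G/C).
p = 2/21 = 0.095238.
d = −0.75 · ln(1 − (4/3)·0.095238) = −0.75 · ln(0.873016) = −0.75 · (-0.135801) = 0.1019.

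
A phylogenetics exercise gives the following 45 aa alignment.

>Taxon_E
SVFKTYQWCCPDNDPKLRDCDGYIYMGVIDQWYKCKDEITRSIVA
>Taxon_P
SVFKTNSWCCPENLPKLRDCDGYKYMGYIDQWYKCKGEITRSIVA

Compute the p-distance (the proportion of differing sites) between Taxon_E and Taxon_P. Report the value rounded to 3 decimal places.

0.156

The sequences differ at positions 6 (Y/N), 7 (Q/S), 12 (D/E), 14 (D/L), 24 (I/K), 28 (V/Y), 37 (D/G).
There are 7 differences over 45 sites, so p = 7/45 = 0.156.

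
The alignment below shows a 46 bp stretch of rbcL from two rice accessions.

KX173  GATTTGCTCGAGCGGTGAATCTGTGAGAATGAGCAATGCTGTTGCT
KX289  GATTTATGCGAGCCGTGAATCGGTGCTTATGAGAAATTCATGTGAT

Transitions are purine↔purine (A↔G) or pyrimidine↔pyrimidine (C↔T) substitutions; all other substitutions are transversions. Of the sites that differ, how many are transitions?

2

Differing sites — 6:G/A (Ti); 7:C/T (Ti); 8:T/G (Tv); 14:G/C (Tv); 22:T/G (Tv); 26:A/C (Tv); 27:G/T (Tv); 28:A/T (Tv); 34:C/A (Tv); 38:G/T (Tv); 40:T/A (Tv); 41:G/T (Tv); 42:T/G (Tv); 45:C/A (Tv).
Of the 14 differences, 2 transitions and 12 transversions, so the answer is 2.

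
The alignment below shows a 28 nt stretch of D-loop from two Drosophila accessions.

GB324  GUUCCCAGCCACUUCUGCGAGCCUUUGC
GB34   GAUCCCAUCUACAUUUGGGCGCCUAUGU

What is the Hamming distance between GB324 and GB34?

9

Mismatches occur at site 2 (U→A), site 8 (G→U), site 10 (C→U), site 13 (U→A), site 15 (C→U), site 18 (C→G), site 20 (A→C), site 25 (U→A), site 28 (C→U).
That gives 9 mismatches out of 28 aligned sites, so the Hamming distance is 9.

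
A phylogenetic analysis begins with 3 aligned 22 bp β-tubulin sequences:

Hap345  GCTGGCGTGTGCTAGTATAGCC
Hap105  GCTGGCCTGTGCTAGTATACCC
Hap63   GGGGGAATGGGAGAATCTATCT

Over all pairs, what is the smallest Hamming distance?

2

Pairwise Hamming distances:
  Hap345 vs Hap105: 2
  Hap345 vs Hap63: 11
  Hap105 vs Hap63: 11
The smallest is 2, between Hap345 and Hap105.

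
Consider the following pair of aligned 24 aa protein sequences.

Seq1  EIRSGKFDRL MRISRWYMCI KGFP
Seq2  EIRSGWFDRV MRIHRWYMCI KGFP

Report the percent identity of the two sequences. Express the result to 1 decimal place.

87.5%

Differing sites — 6:K/W; 10:L/V; 14:S/H.
21 of the 24 sites match, so the percent identity is 21/24 × 100 = 87.5%.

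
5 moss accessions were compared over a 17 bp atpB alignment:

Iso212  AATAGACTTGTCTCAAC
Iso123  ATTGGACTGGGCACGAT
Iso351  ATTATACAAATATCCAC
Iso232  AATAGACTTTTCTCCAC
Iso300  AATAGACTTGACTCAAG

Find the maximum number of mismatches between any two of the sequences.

Pairwise Hamming distances:
  Iso212 vs Iso123: 7
  Iso212 vs Iso351: 7
  Iso212 vs Iso232: 2
  Iso212 vs Iso300: 2
  Iso123 vs Iso351: 10
  Iso123 vs Iso232: 8
  Iso123 vs Iso300: 7
  Iso351 vs Iso232: 6
  Iso351 vs Iso300: 9
  Iso232 vs Iso300: 4
The largest is 10, between Iso123 and Iso351.

10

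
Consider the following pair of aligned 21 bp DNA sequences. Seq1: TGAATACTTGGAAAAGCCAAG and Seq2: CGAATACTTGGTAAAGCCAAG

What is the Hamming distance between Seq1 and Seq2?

The sequences differ at positions 1 (T/C), 12 (A/T).
That gives 2 mismatches out of 21 aligned sites, so the Hamming distance is 2.

2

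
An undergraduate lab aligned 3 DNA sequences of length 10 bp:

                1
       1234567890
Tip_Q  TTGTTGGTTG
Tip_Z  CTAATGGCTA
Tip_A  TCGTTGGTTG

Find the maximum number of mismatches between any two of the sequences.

6

Pairwise Hamming distances:
  Tip_Q vs Tip_Z: 5
  Tip_Q vs Tip_A: 1
  Tip_Z vs Tip_A: 6
The largest is 6, between Tip_Z and Tip_A.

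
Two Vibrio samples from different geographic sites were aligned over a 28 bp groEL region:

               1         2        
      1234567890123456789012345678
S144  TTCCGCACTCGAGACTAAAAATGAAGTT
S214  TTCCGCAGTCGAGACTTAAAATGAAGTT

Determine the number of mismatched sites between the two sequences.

2

Differing sites — 8:C/G; 17:A/T.
That gives 2 mismatches out of 28 aligned sites, so the Hamming distance is 2.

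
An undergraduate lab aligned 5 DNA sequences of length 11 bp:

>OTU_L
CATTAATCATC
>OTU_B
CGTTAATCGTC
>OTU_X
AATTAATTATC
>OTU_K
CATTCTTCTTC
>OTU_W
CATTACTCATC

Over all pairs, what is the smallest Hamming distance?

1

Pairwise Hamming distances:
  OTU_L vs OTU_B: 2
  OTU_L vs OTU_X: 2
  OTU_L vs OTU_K: 3
  OTU_L vs OTU_W: 1
  OTU_B vs OTU_X: 4
  OTU_B vs OTU_K: 4
  OTU_B vs OTU_W: 3
  OTU_X vs OTU_K: 5
  OTU_X vs OTU_W: 3
  OTU_K vs OTU_W: 3
The smallest is 1, between OTU_L and OTU_W.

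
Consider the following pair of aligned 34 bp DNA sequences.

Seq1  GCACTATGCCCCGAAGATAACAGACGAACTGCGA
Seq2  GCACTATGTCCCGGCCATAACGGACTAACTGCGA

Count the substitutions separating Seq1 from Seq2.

6

The sequences differ at positions 9 (C/T), 14 (A/G), 15 (A/C), 16 (G/C), 22 (A/G), 26 (G/T).
That gives 6 mismatches out of 34 aligned sites, so the Hamming distance is 6.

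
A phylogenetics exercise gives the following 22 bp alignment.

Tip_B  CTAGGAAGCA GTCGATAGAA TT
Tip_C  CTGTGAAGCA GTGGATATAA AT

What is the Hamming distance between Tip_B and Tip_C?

The sequences differ at positions 3 (A/G), 4 (G/T), 13 (C/G), 18 (G/T), 21 (T/A).
That gives 5 mismatches out of 22 aligned sites, so the Hamming distance is 5.

5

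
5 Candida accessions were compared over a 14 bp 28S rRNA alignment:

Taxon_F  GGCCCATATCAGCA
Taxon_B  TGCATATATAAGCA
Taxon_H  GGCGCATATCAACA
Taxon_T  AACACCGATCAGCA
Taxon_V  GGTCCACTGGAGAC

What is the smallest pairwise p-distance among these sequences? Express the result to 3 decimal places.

0.143

Pairwise Hamming distances:
  Taxon_F vs Taxon_B: 4
  Taxon_F vs Taxon_H: 2
  Taxon_F vs Taxon_T: 5
  Taxon_F vs Taxon_V: 7
  Taxon_B vs Taxon_H: 5
  Taxon_B vs Taxon_T: 6
  Taxon_B vs Taxon_V: 10
  Taxon_H vs Taxon_T: 6
  Taxon_H vs Taxon_V: 9
  Taxon_T vs Taxon_V: 11
The smallest is 2 mismatches, between Taxon_F and Taxon_H; p = 2/14 = 0.143.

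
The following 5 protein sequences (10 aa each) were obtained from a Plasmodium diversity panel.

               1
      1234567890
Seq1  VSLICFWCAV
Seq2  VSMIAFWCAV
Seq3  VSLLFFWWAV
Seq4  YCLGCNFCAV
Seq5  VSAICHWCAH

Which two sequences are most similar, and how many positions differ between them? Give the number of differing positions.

Pairwise Hamming distances:
  Seq1 vs Seq2: 2
  Seq1 vs Seq3: 3
  Seq1 vs Seq4: 5
  Seq1 vs Seq5: 3
  Seq2 vs Seq3: 4
  Seq2 vs Seq4: 7
  Seq2 vs Seq5: 4
  Seq3 vs Seq4: 7
  Seq3 vs Seq5: 6
  Seq4 vs Seq5: 7
The smallest is 2, between Seq1 and Seq2.

2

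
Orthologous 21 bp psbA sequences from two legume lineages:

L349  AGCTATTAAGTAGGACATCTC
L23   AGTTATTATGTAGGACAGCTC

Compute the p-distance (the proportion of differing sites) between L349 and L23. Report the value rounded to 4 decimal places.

0.1429

Mismatches occur at site 3 (C↔T), site 9 (A↔T), site 18 (T↔G).
There are 3 differences over 21 sites, so p = 3/21 = 0.1429.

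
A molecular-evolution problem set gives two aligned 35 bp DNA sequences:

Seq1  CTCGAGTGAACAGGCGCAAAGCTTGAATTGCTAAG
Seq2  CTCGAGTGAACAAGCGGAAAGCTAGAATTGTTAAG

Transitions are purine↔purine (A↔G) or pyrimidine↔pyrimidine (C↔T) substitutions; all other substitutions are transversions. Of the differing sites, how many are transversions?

Differing sites — 13:G/A (Ti); 17:C/G (Tv); 24:T/A (Tv); 31:C/T (Ti).
Of the 4 differences, 2 transitions and 2 transversions, so the answer is 2.

2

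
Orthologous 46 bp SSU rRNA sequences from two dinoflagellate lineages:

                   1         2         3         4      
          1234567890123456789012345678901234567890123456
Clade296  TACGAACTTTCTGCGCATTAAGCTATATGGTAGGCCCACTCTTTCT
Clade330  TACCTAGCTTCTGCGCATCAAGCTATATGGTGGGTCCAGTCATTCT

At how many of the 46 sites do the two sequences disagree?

The sequences differ at positions 4 (G/C), 5 (A/T), 7 (C/G), 8 (T/C), 19 (T/C), 32 (A/G), 35 (C/T), 39 (C/G), 42 (T/A).
That gives 9 mismatches out of 46 aligned sites, so the Hamming distance is 9.

9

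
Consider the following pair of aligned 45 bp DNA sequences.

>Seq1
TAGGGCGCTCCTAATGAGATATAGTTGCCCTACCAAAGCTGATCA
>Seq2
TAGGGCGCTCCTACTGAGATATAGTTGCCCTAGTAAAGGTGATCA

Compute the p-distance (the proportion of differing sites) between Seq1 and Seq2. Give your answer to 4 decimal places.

The sequences differ at positions 14 (A/C), 33 (C/G), 34 (C/T), 39 (C/G).
There are 4 differences over 45 sites, so p = 4/45 = 0.0889.

0.0889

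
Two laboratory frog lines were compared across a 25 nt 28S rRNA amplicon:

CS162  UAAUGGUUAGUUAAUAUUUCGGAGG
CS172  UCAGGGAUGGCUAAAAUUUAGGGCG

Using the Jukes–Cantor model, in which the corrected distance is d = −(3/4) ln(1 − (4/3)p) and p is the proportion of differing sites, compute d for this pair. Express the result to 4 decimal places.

Mismatches occur at site 2 (A→C), site 4 (U→G), site 7 (U→A), site 9 (A→G), site 11 (U→C), site 15 (U→A), site 20 (C→A), site 23 (A→G), site 24 (G→C).
p = 9/25 = 0.360000.
d = −0.75 · ln(1 − (4/3)·0.360000) = −0.75 · ln(0.520000) = −0.75 · (-0.653926) = 0.4904.

0.4904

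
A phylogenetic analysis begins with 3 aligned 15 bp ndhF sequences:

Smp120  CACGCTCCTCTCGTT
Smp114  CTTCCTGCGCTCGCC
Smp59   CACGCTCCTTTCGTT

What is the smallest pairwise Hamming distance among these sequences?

Pairwise Hamming distances:
  Smp120 vs Smp114: 7
  Smp120 vs Smp59: 1
  Smp114 vs Smp59: 8
The smallest is 1, between Smp120 and Smp59.

1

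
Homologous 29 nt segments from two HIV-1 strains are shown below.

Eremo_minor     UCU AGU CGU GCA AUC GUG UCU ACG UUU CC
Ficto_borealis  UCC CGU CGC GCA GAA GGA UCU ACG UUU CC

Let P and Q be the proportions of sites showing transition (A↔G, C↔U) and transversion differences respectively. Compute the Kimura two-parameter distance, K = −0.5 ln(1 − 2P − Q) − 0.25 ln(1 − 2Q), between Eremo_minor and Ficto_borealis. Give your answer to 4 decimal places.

0.3477

The sequences differ at positions 3 (U/C, transition), 4 (A/C, transversion), 9 (U/C, transition), 13 (A/G, transition), 14 (U/A, transversion), 15 (C/A, transversion), 17 (U/G, transversion), 18 (G/A, transition).
Of the 8 differences, 4 transitions and 4 transversions over 29 sites: P = 4/29 = 0.137931, Q = 4/29 = 0.137931.
d = −0.5·ln(0.586207) − 0.25·ln(0.724138) = −0.5·(-0.534082) − 0.25·(-0.322773) = 0.3477.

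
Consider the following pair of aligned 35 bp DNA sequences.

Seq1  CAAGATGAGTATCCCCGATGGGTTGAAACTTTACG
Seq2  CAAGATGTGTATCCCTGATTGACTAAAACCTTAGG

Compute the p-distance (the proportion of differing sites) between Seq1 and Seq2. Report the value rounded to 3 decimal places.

0.229

The sequences differ at positions 8 (A/T), 16 (C/T), 20 (G/T), 22 (G/A), 23 (T/C), 25 (G/A), 30 (T/C), 34 (C/G).
There are 8 differences over 35 sites, so p = 8/35 = 0.229.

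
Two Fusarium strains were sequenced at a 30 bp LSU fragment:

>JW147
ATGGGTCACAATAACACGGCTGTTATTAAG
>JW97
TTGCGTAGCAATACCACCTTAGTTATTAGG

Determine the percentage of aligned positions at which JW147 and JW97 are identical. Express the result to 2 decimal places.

66.67%

Differing sites — 1:A/T; 4:G/C; 7:C/A; 8:A/G; 14:A/C; 18:G/C; 19:G/T; 20:C/T; 21:T/A; 29:A/G.
20 of the 30 sites match, so the percent identity is 20/30 × 100 = 66.67%.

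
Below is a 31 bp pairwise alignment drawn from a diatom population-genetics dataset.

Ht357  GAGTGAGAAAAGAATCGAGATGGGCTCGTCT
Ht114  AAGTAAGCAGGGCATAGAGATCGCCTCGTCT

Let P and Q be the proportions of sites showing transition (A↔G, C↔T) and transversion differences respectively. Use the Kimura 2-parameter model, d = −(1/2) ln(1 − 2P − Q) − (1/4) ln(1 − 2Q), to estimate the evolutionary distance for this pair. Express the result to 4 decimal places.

0.3692

The sequences differ at positions 1 (G/A, transition), 5 (G/A, transition), 8 (A/C, transversion), 10 (A/G, transition), 11 (A/G, transition), 13 (A/C, transversion), 16 (C/A, transversion), 22 (G/C, transversion), 24 (G/C, transversion).
Of the 9 differences, 4 transitions and 5 transversions over 31 sites: P = 4/31 = 0.129032, Q = 5/31 = 0.161290.
d = −0.5·ln(0.580646) − 0.25·ln(0.677420) = −0.5·(-0.543614) − 0.25·(-0.389464) = 0.3692.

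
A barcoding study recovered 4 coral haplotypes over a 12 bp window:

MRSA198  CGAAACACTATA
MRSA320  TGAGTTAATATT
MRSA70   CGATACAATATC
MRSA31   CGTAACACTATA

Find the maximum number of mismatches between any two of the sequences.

7

Pairwise Hamming distances:
  MRSA198 vs MRSA320: 6
  MRSA198 vs MRSA70: 3
  MRSA198 vs MRSA31: 1
  MRSA320 vs MRSA70: 5
  MRSA320 vs MRSA31: 7
  MRSA70 vs MRSA31: 4
The largest is 7, between MRSA320 and MRSA31.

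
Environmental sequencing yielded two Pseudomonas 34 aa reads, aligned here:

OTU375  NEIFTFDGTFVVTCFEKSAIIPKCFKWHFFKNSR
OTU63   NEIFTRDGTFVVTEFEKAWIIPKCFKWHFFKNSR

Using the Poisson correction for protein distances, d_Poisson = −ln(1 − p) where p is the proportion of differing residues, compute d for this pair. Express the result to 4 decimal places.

0.1252

Mismatches occur at site 6 (F↔R), site 14 (C↔E), site 18 (S↔A), site 19 (A↔W).
p = 4/34 = 0.117647.
d = −ln(1 − 0.117647) = −ln(0.882353) = 0.1252.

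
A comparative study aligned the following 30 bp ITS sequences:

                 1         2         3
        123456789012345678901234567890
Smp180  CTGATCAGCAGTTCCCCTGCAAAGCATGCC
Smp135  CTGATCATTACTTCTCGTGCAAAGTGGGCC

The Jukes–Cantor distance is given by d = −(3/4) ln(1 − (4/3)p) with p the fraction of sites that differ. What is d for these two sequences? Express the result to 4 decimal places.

Differing sites — 8:G/T; 9:C/T; 11:G/C; 15:C/T; 17:C/G; 25:C/T; 26:A/G; 27:T/G.
p = 8/30 = 0.266667.
d = −0.75 · ln(1 − (4/3)·0.266667) = −0.75 · ln(0.644444) = −0.75 · (-0.439367) = 0.3295.

0.3295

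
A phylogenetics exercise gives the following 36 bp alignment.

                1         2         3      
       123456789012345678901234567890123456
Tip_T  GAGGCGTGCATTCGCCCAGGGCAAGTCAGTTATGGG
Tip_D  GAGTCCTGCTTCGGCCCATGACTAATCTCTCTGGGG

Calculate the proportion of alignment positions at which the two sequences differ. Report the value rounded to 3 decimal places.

0.389

Differing sites — 4:G/T; 6:G/C; 10:A/T; 12:T/C; 13:C/G; 19:G/T; 21:G/A; 23:A/T; 25:G/A; 28:A/T; 29:G/C; 31:T/C; 32:A/T; 33:T/G.
There are 14 differences over 36 sites, so p = 14/36 = 0.389.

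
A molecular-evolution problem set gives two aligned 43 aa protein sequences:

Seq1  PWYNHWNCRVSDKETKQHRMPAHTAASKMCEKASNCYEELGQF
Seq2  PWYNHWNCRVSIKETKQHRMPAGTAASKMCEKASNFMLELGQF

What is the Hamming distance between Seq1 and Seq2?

The sequences differ at positions 12 (D/I), 23 (H/G), 36 (C/F), 37 (Y/M), 38 (E/L).
That gives 5 mismatches out of 43 aligned sites, so the Hamming distance is 5.

5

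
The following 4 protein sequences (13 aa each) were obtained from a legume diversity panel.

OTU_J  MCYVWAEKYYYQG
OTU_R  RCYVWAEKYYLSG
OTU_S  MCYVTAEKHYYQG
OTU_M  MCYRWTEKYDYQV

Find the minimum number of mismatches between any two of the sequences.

Pairwise Hamming distances:
  OTU_J vs OTU_R: 3
  OTU_J vs OTU_S: 2
  OTU_J vs OTU_M: 4
  OTU_R vs OTU_S: 5
  OTU_R vs OTU_M: 7
  OTU_S vs OTU_M: 6
The smallest is 2, between OTU_J and OTU_S.

2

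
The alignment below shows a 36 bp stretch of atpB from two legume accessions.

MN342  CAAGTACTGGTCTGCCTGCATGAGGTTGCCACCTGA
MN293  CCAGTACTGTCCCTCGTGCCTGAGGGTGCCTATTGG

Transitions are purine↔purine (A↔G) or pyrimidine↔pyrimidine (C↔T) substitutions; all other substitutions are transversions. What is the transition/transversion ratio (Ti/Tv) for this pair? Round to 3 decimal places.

Mismatches occur at site 2 (A↔C, transversion), site 10 (G↔T, transversion), site 11 (T↔C, transition), site 13 (T↔C, transition), site 14 (G↔T, transversion), site 16 (C↔G, transversion), site 20 (A↔C, transversion), site 26 (T↔G, transversion), site 31 (A↔T, transversion), site 32 (C↔A, transversion), site 33 (C↔T, transition), site 36 (A↔G, transition).
Of the 12 differences, 4 transitions and 8 transversions, so Ti/Tv = 4/8 = 0.500.

0.500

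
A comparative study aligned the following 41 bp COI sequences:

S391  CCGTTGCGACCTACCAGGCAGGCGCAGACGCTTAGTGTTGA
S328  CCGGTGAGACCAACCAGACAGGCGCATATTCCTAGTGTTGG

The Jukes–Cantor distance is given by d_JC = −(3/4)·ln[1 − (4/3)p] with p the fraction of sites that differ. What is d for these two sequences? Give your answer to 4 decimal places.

Mismatches occur at site 4 (T→G), site 7 (C→A), site 12 (T→A), site 18 (G→A), site 27 (G→T), site 29 (C→T), site 30 (G→T), site 32 (T→C), site 41 (A→G).
p = 9/41 = 0.219512.
d = −0.75 · ln(1 − (4/3)·0.219512) = −0.75 · ln(0.707317) = −0.75 · (-0.346276) = 0.2597.

0.2597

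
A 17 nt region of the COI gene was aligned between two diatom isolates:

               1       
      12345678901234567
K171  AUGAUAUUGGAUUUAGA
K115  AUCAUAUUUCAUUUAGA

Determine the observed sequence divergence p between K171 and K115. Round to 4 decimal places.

Differing sites — 3:G/C; 9:G/U; 10:G/C.
There are 3 differences over 17 sites, so p = 3/17 = 0.1765.

0.1765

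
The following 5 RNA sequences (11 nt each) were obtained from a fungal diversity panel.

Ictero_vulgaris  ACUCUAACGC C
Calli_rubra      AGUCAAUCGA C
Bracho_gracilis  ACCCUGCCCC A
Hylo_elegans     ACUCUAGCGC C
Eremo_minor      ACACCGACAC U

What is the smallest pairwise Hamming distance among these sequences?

1

Pairwise Hamming distances:
  Ictero_vulgaris vs Calli_rubra: 4
  Ictero_vulgaris vs Bracho_gracilis: 5
  Ictero_vulgaris vs Hylo_elegans: 1
  Ictero_vulgaris vs Eremo_minor: 5
  Calli_rubra vs Bracho_gracilis: 8
  Calli_rubra vs Hylo_elegans: 4
  Calli_rubra vs Eremo_minor: 8
  Bracho_gracilis vs Hylo_elegans: 5
  Bracho_gracilis vs Eremo_minor: 5
  Hylo_elegans vs Eremo_minor: 6
The smallest is 1, between Ictero_vulgaris and Hylo_elegans.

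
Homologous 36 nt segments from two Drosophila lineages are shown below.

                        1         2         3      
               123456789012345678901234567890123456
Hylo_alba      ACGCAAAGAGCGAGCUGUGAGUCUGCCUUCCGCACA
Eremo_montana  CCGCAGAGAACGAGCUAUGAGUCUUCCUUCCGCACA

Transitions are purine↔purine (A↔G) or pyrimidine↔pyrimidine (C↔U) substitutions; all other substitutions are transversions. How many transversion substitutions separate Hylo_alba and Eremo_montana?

2

The sequences differ at positions 1 (A/C, transversion), 6 (A/G, transition), 10 (G/A, transition), 17 (G/A, transition), 25 (G/U, transversion).
Of the 5 differences, 3 transitions and 2 transversions, so the answer is 2.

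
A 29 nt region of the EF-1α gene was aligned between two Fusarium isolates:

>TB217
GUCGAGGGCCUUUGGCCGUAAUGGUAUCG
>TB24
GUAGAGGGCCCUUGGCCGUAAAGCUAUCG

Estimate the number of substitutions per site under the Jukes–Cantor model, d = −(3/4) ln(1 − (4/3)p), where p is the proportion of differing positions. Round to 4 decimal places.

0.1524

Mismatches occur at site 3 (C↔A), site 11 (U↔C), site 22 (U↔A), site 24 (G↔C).
p = 4/29 = 0.137931.
d = −0.75 · ln(1 − (4/3)·0.137931) = −0.75 · ln(0.816092) = −0.75 · (-0.203228) = 0.1524.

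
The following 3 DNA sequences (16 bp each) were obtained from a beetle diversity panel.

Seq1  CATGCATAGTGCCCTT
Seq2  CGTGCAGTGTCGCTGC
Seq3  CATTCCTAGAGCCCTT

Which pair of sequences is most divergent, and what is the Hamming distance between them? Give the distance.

11

Pairwise Hamming distances:
  Seq1 vs Seq2: 8
  Seq1 vs Seq3: 3
  Seq2 vs Seq3: 11
The largest is 11, between Seq2 and Seq3.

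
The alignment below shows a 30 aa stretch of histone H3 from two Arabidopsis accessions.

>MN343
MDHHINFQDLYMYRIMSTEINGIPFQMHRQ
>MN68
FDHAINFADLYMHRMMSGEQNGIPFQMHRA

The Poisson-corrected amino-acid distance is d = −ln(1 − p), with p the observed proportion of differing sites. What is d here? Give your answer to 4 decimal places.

The sequences differ at positions 1 (M/F), 4 (H/A), 8 (Q/A), 13 (Y/H), 15 (I/M), 18 (T/G), 20 (I/Q), 30 (Q/A).
p = 8/30 = 0.266667.
d = −ln(1 − 0.266667) = −ln(0.733333) = 0.3102.

0.3102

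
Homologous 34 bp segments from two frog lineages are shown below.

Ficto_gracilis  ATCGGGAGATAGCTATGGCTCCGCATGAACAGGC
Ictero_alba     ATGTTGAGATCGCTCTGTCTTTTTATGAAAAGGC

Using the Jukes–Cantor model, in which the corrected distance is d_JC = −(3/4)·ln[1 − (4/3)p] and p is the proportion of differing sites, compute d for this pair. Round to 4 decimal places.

Differing sites — 3:C/G; 4:G/T; 5:G/T; 11:A/C; 15:A/C; 18:G/T; 21:C/T; 22:C/T; 23:G/T; 24:C/T; 30:C/A.
p = 11/34 = 0.323529.
d = −0.75 · ln(1 − (4/3)·0.323529) = −0.75 · ln(0.568628) = −0.75 · (-0.564529) = 0.4234.

0.4234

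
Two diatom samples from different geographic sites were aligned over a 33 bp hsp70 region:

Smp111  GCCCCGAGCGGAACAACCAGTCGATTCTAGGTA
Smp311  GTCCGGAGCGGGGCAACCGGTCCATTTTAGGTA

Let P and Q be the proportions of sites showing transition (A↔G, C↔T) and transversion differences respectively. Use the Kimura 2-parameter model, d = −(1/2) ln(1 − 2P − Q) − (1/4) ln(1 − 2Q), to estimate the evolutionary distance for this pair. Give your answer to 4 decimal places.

Differing sites — 2:C/T (Ti); 5:C/G (Tv); 12:A/G (Ti); 13:A/G (Ti); 19:A/G (Ti); 23:G/C (Tv); 27:C/T (Ti).
Of the 7 differences, 5 transitions and 2 transversions over 33 sites: P = 5/33 = 0.151515, Q = 2/33 = 0.060606.
d = −0.5·ln(0.636364) − 0.25·ln(0.878788) = −0.5·(-0.451985) − 0.25·(-0.129212) = 0.2583.

0.2583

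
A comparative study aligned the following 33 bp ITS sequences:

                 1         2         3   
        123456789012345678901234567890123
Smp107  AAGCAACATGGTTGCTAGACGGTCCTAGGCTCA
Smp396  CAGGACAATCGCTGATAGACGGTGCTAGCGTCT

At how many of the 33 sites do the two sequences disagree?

11

Differing sites — 1:A/C; 4:C/G; 6:A/C; 7:C/A; 10:G/C; 12:T/C; 15:C/A; 24:C/G; 29:G/C; 30:C/G; 33:A/T.
That gives 11 mismatches out of 33 aligned sites, so the Hamming distance is 11.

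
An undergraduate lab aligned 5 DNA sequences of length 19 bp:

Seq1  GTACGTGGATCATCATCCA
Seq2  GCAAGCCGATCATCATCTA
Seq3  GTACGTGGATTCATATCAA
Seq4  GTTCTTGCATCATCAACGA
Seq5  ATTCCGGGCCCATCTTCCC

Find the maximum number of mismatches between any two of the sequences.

Pairwise Hamming distances:
  Seq1 vs Seq2: 5
  Seq1 vs Seq3: 5
  Seq1 vs Seq4: 5
  Seq1 vs Seq5: 8
  Seq2 vs Seq3: 9
  Seq2 vs Seq4: 9
  Seq2 vs Seq5: 12
  Seq3 vs Seq4: 9
  Seq3 vs Seq5: 13
  Seq4 vs Seq5: 10
The largest is 13, between Seq3 and Seq5.

13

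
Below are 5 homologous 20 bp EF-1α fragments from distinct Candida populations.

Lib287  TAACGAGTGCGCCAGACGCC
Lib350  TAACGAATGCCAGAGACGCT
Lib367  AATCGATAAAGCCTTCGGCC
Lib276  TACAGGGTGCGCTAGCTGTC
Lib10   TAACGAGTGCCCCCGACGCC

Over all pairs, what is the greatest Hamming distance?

14

Pairwise Hamming distances:
  Lib287 vs Lib350: 5
  Lib287 vs Lib367: 10
  Lib287 vs Lib276: 7
  Lib287 vs Lib10: 2
  Lib350 vs Lib367: 14
  Lib350 vs Lib276: 11
  Lib350 vs Lib10: 5
  Lib367 vs Lib276: 13
  Lib367 vs Lib10: 11
  Lib276 vs Lib10: 9
The largest is 14, between Lib350 and Lib367.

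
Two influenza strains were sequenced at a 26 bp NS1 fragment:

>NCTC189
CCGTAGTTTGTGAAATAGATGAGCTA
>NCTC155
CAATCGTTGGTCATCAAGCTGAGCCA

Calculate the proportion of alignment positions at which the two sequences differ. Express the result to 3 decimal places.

Mismatches occur at site 2 (C→A), site 3 (G→A), site 5 (A→C), site 9 (T→G), site 12 (G→C), site 14 (A→T), site 15 (A→C), site 16 (T→A), site 19 (A→C), site 25 (T→C).
There are 10 differences over 26 sites, so p = 10/26 = 0.385.

0.385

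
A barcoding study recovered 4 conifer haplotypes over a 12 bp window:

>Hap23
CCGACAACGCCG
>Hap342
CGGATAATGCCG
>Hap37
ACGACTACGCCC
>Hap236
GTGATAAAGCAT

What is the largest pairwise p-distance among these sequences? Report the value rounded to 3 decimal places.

0.583

Pairwise Hamming distances:
  Hap23 vs Hap342: 3
  Hap23 vs Hap37: 3
  Hap23 vs Hap236: 6
  Hap342 vs Hap37: 6
  Hap342 vs Hap236: 5
  Hap37 vs Hap236: 7
The largest is 7 mismatches, between Hap37 and Hap236; p = 7/12 = 0.583.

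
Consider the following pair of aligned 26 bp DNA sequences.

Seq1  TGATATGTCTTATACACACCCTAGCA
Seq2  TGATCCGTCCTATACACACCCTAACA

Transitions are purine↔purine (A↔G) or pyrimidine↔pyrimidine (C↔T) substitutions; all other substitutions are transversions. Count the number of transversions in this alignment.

1

The sequences differ at positions 5 (A/C, transversion), 6 (T/C, transition), 10 (T/C, transition), 24 (G/A, transition).
Of the 4 differences, 3 transitions and 1 transversion, so the answer is 1.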